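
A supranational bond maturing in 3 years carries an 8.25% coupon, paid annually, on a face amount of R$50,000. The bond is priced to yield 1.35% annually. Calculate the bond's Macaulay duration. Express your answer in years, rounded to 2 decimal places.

Periodic yield y = 0.0135. Discount each cash flow and weight by its year:
  t   CF        PV=CF/(1+0.0135)^t    t·PV
  1     4,125.00     4,070.0543     4,070.0543
  2     4,125.00     4,015.8404     8,031.6808
  3    54,125.00    51,990.8180   155,972.4539
  Σ                 60,076.7127   168,074.1890
Price P = Σ PV = 60,076.7127.
Macaulay duration = Σ(t·PV) / P = 168,074.1890 / 60,076.7127 = 2.79766 years.

2.80 years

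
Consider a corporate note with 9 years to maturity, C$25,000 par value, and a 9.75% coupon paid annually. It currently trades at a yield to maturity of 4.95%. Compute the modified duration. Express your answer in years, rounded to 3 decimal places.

6.445 years

Periodic yield y = 0.0495. First find Macaulay duration:
  t   CF        PV=CF/(1+0.0495)^t    t·PV
  1     2,437.50     2,322.5345     2,322.5345
  2     2,437.50     2,212.9915     4,425.9829
  3     2,437.50     2,108.6150     6,325.8451
  4     2,437.50     2,009.1615     8,036.6461
  5     2,437.50     1,914.3988     9,571.9939
  6     2,437.50     1,824.1056    10,944.6334
  7     2,437.50     1,738.0710    12,166.4973
  8     2,437.50     1,656.0944    13,248.7550
  9    27,437.50    17,762.4370   159,861.9333
  Σ                 33,548.4093   226,904.8214
P = 33,548.4093; Macaulay duration = 226,904.8214 / 33,548.4093 = 6.76350 years.
Modified duration = D_Mac / (1 + y) = 6.76350 / 1.0495 = 6.44450 years.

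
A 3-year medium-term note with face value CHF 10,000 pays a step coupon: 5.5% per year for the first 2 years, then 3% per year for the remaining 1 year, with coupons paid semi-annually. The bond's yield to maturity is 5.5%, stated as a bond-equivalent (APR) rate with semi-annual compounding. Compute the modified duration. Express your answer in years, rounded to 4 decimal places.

Periodic yield y = 0.0275. First find Macaulay duration:
  t   CF        PV=CF/(1+0.0275)^t    t·PV
  1       275.00       267.6399       267.6399
  2       275.00       260.4768       520.9536
  3       275.00       253.5054       760.5162
  4       275.00       246.7206       986.8823
  5       150.00       130.9731       654.8655
  6    10,150.00     8,625.3169    51,751.9012
  Σ                  9,784.6326    54,942.7587
P = 9,784.6326; Macaulay duration = 54,942.7587 / 9,784.6326 = 5.61521 half-year periods = 2.80760 years.
Modified duration = D_Mac / (1 + y) = 2.80760 / 1.0275 = 2.73246 years.

2.7325 years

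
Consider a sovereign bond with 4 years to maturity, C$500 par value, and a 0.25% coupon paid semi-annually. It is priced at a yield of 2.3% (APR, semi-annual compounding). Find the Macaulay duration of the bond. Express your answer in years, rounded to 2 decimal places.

Periodic yield y = 0.0115. Discount each cash flow and weight by its period:
  t   CF        PV=CF/(1+0.0115)^t    t·PV
  1        0.625         0.6179         0.6179
  2        0.625         0.6109         1.2217
  3        0.625         0.6039         1.8118
  4        0.625         0.5971         2.3882
  5        0.625         0.5903         2.9513
  6        0.625         0.5836         3.5014
  7        0.625         0.5769         4.0385
  8      500.625       456.8624     3,654.8994
  Σ                    461.0429     3,671.4302
Price P = Σ PV = 461.0429.
Macaulay duration = Σ(t·PV) / P = 3,671.4302 / 461.0429 = 7.96332 half-year periods.
In years: 7.96332 / 2 = 3.98166 years.

3.98 years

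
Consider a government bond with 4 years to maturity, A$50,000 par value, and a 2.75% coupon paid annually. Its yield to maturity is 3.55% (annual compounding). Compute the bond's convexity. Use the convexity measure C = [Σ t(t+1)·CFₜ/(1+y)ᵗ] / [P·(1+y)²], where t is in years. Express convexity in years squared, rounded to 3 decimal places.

17.658

With y = 0.0355:
  t   CF        PV=CF/(1+0.0355)^t    t·PV        t(t+1)·PV
  1     1,375.00     1,327.8609     1,327.8609       2,655.7219
  2     1,375.00     1,282.3379     2,564.6759       7,694.0276
  3     1,375.00     1,238.3756     3,715.1268      14,860.5073
  4    51,375.00    44,683.9361   178,735.7444     893,678.7218
  Σ                 48,532.5106   186,343.4080     918,888.9785
P = 48,532.5106.
Convexity = Σ t(t+1)·PV / [P·(1+y)²] = 918,888.9785 / (48,532.5106 × 1.072260) = 17.65754.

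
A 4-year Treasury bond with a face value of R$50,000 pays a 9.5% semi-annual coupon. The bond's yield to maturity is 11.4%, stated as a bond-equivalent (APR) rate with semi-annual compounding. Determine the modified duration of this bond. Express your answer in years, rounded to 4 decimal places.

3.2152 years

Periodic yield y = 0.057. First find Macaulay duration:
  t   CF        PV=CF/(1+0.057)^t    t·PV
  1     2,375.00     2,246.9253     2,246.9253
  2     2,375.00     2,125.7571     4,251.5142
  3     2,375.00     2,011.1231     6,033.3693
  4     2,375.00     1,902.6709     7,610.6834
  5     2,375.00     1,800.0670     9,000.3351
  6     2,375.00     1,702.9962    10,217.9775
  7     2,375.00     1,611.1601    11,278.1208
  8    52,375.00    33,614.3051   268,914.4407
  Σ                 47,015.0048   319,553.3663
P = 47,015.0048; Macaulay duration = 319,553.3663 / 47,015.0048 = 6.79684 half-year periods = 3.39842 years.
Modified duration = D_Mac / (1 + y) = 3.39842 / 1.057 = 3.21516 years.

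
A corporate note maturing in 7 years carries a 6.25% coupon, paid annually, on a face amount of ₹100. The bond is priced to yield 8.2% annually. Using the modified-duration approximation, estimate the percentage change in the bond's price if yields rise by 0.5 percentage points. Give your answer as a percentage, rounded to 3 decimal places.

-2.684%

Periodic yield y = 0.082. Modified duration first:
  t   CF        PV=CF/(1+0.082)^t    t·PV
  1         6.25         5.7763         5.7763
  2         6.25         5.3386        10.6772
  3         6.25         4.9340        14.8020
  4         6.25         4.5601        18.2403
  5         6.25         4.2145        21.0724
  6         6.25         3.8951        23.3705
  7       106.25        61.1981       428.3869
  Σ                     89.9167       522.3255
P = 89.9167; D_Mac = 5.80900 yrs; D_mod = 5.80900/(1+0.082) = 5.36876 yrs.
ΔP/P ≈ -D_mod · Δy = -5.36876 × (+0.005) = -0.026844 = -2.6844%.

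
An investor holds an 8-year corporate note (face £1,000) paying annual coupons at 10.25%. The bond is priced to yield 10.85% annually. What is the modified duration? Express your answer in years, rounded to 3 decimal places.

Periodic yield y = 0.1085. First find Macaulay duration:
  t   CF        PV=CF/(1+0.1085)^t    t·PV
  1       102.50        92.4673        92.4673
  2       102.50        83.4166       166.8332
  3       102.50        75.2518       225.7553
  4       102.50        67.8861       271.5445
  5       102.50        61.2414       306.2072
  6       102.50        55.2471       331.4827
  7       102.50        49.8395       348.8767
  8     1,102.50       483.6075     3,868.8599
  Σ                    968.9574     5,612.0270
P = 968.9574; Macaulay duration = 5,612.0270 / 968.9574 = 5.79182 years.
Modified duration = D_Mac / (1 + y) = 5.79182 / 1.1085 = 5.22492 years.

5.225 years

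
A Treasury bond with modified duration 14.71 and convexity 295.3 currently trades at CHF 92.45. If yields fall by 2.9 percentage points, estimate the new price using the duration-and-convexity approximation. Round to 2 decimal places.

CHF 143.37

Duration effect: -D_mod·Δy = -14.71 × (-0.029) = +0.426590
Convexity effect: ½·C·(Δy)² = 0.5 × 295.3 × (-0.029)² = +0.12417365
ΔP/P ≈ +0.426590 + 0.12417365 = +0.55076365
New price ≈ 92.45 × (1 + 0.55076365) = 143.3680994425.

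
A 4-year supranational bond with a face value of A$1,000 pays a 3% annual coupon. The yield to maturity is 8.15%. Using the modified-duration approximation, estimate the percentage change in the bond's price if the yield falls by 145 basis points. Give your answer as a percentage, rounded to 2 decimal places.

+5.11%

Periodic yield y = 0.0815. Modified duration first:
  t   CF        PV=CF/(1+0.0815)^t    t·PV
  1        30.00        27.7393        27.7393
  2        30.00        25.6489        51.2977
  3        30.00        23.7160        71.1480
  4     1,030.00       752.8893     3,011.5572
  Σ                    829.9934     3,161.7423
P = 829.9934; D_Mac = 3.80936 yrs; D_mod = 3.80936/(1+0.0815) = 3.52229 yrs.
ΔP/P ≈ -D_mod · Δy = -3.52229 × (-0.0145) = +0.051073 = +5.1073%.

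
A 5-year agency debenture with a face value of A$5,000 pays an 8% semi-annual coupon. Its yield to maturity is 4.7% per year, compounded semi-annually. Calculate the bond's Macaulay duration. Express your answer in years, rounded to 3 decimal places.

4.278 years

Periodic yield y = 0.0235. Discount each cash flow and weight by its period:
  t   CF        PV=CF/(1+0.0235)^t    t·PV
  1       200.00       195.4079       195.4079
  2       200.00       190.9213       381.8425
  3       200.00       186.5376       559.6129
  4       200.00       182.2546       729.0186
  5       200.00       178.0700       890.3500
  6       200.00       173.9814     1,043.8886
  7       200.00       169.9867     1,189.9072
  8       200.00       166.0838     1,328.6702
  9       200.00       162.2704     1,460.4338
  10    5,200.00     4,122.1603    41,221.6027
  Σ                  5,727.6741    49,000.7346
Price P = Σ PV = 5,727.6741.
Macaulay duration = Σ(t·PV) / P = 49,000.7346 / 5,727.6741 = 8.55508 half-year periods.
In years: 8.55508 / 2 = 4.27754 years.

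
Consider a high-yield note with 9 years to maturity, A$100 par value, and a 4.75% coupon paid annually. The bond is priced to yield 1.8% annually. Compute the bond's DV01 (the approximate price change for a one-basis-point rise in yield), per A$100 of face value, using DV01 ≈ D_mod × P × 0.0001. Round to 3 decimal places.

Periodic yield y = 0.018.
  t   CF        PV=CF/(1+0.018)^t    t·PV
  1         4.75         4.6660         4.6660
  2         4.75         4.5835         9.1670
  3         4.75         4.5025        13.5074
  4         4.75         4.4229        17.6914
  5         4.75         4.3446        21.7232
  6         4.75         4.2678        25.6070
  7         4.75         4.1924        29.3466
  8         4.75         4.1182        32.9459
  9       104.75        89.2122       802.9094
  Σ                    124.3101       957.5639
P = 124.3101; D_Mac = 7.70303 yrs; D_mod = 7.56682 yrs.
DV01 ≈ 7.56682 × 124.3101 × 0.0001 = 0.094063.

A$0.094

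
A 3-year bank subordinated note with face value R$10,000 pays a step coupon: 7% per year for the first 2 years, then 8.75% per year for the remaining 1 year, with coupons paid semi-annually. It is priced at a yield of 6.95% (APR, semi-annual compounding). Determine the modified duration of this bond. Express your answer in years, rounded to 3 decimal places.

Periodic yield y = 0.03475. First find Macaulay duration:
  t   CF        PV=CF/(1+0.03475)^t    t·PV
  1       350.00       338.2460       338.2460
  2       350.00       326.8866       653.7733
  3       350.00       315.9088       947.7264
  4       350.00       305.2996     1,221.1986
  5       437.50       368.8085     1,844.0423
  6    10,437.50     8,503.2291    51,019.3743
  Σ                 10,158.3786    56,024.3609
P = 10,158.3786; Macaulay duration = 56,024.3609 / 10,158.3786 = 5.51509 half-year periods = 2.75754 years.
Modified duration = D_Mac / (1 + y) = 2.75754 / 1.03475 = 2.66494 years.

2.665 years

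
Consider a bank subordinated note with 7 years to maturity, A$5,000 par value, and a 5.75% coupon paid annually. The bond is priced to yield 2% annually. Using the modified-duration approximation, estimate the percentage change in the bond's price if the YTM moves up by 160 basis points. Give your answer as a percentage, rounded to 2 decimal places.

-9.53%

Periodic yield y = 0.02. Modified duration first:
  t   CF        PV=CF/(1+0.02)^t    t·PV
  1       287.50       281.8627       281.8627
  2       287.50       276.3360       552.6720
  3       287.50       270.9177       812.7530
  4       287.50       265.6056     1,062.4222
  5       287.50       260.3976     1,301.9880
  6       287.50       255.2918     1,531.7506
  7     5,287.50     4,603.0869    32,221.6086
  Σ                  6,213.4983    37,765.0573
P = 6,213.4983; D_Mac = 6.07791 yrs; D_mod = 6.07791/(1+0.02) = 5.95873 yrs.
ΔP/P ≈ -D_mod · Δy = -5.95873 × (+0.016) = -0.095340 = -9.5340%.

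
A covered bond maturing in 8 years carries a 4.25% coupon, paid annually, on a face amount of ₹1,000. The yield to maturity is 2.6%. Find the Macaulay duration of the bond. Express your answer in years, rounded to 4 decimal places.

Periodic yield y = 0.026. Discount each cash flow and weight by its year:
  t   CF        PV=CF/(1+0.026)^t    t·PV
  1        42.50        41.4230        41.4230
  2        42.50        40.3733        80.7466
  3        42.50        39.3502       118.0506
  4        42.50        38.3530       153.4121
  5        42.50        37.3811       186.9055
  6        42.50        36.4338       218.6029
  7        42.50        35.5106       248.5739
  8     1,042.50       848.9794     6,791.8356
  Σ                  1,117.8044     7,839.5501
Price P = Σ PV = 1,117.8044.
Macaulay duration = Σ(t·PV) / P = 7,839.5501 / 1,117.8044 = 7.01335 years.

7.0133 years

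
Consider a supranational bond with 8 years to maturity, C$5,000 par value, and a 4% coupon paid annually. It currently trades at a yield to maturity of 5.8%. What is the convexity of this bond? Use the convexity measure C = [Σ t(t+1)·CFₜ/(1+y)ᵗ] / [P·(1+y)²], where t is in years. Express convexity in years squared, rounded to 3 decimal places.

53.000

With y = 0.058:
  t   CF        PV=CF/(1+0.058)^t    t·PV        t(t+1)·PV
  1       200.00       189.0359       189.0359         378.0718
  2       200.00       178.6729       357.3458       1,072.0373
  3       200.00       168.8780       506.6339       2,026.5356
  4       200.00       159.6200       638.4800       3,192.4001
  5       200.00       150.8696       754.3479       4,526.0871
  6       200.00       142.5988       855.5930       5,989.1512
  7       200.00       134.7815       943.4706       7,547.7646
  8     5,200.00     3,312.2111    26,497.6884     238,479.1958
  Σ                  4,436.6678    30,742.5955     263,211.2437
P = 4,436.6678.
Convexity = Σ t(t+1)·PV / [P·(1+y)²] = 263,211.2437 / (4,436.6678 × 1.119364) = 53.00004.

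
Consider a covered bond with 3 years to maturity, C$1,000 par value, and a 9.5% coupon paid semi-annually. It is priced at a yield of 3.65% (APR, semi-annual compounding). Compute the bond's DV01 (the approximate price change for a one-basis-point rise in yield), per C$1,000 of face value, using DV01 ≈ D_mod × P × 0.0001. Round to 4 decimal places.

Periodic yield y = 0.01825.
  t   CF        PV=CF/(1+0.01825)^t    t·PV
  1        47.50        46.6487        46.6487
  2        47.50        45.8126        91.6252
  3        47.50        44.9915       134.9745
  4        47.50        44.1851       176.7404
  5        47.50        43.3932       216.9659
  6     1,047.50       939.7829     5,638.6971
  Σ                  1,164.8139     6,305.6518
P = 1,164.8139; D_Mac = 5.41344 half-year periods = 2.70672 yrs; D_mod = 2.65821 yrs.
DV01 ≈ 2.65821 × 1,164.8139 × 0.0001 = 0.309632.

C$0.3096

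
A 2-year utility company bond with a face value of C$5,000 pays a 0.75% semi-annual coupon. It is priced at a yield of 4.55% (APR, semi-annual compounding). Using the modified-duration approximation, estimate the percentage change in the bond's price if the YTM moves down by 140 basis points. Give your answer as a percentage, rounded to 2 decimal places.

Periodic yield y = 0.02275. Modified duration first:
  t   CF        PV=CF/(1+0.02275)^t    t·PV
  1        18.75        18.3329        18.3329
  2        18.75        17.9251        35.8503
  3        18.75        17.5264        52.5792
  4     5,018.75     4,586.8824    18,347.5298
  Σ                  4,640.6669    18,454.2922
P = 4,640.6669; D_Mac = 3.97665 half-year periods = 1.98832 yrs; D_mod = 1.98832/(1+0.02275) = 1.94410 yrs.
ΔP/P ≈ -D_mod · Δy = -1.94410 × (-0.014) = +0.027217 = +2.7217%.

+2.72%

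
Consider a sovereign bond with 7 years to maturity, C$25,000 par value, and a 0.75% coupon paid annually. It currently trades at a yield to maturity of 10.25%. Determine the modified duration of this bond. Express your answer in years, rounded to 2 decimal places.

6.14 years

Periodic yield y = 0.1025. First find Macaulay duration:
  t   CF        PV=CF/(1+0.1025)^t    t·PV
  1       187.50       170.0680       170.0680
  2       187.50       154.2567       308.5134
  3       187.50       139.9154       419.7462
  4       187.50       126.9074       507.6295
  5       187.50       115.1087       575.5437
  6       187.50       104.4070       626.4421
  7    25,187.50    12,721.3991    89,049.7935
  Σ                 13,532.0623    91,657.7364
P = 13,532.0623; Macaulay duration = 91,657.7364 / 13,532.0623 = 6.77338 years.
Modified duration = D_Mac / (1 + y) = 6.77338 / 1.1025 = 6.14365 years.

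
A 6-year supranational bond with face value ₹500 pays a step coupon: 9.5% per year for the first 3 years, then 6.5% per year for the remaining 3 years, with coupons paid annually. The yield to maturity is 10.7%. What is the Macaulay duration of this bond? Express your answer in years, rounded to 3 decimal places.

4.798 years

Periodic yield y = 0.107. Discount each cash flow and weight by its year:
  t   CF        PV=CF/(1+0.107)^t    t·PV
  1        47.50        42.9088        42.9088
  2        47.50        38.7613        77.5226
  3        47.50        35.0147       105.0442
  4        32.50        21.6418        86.5671
  5        32.50        19.5499        97.7497
  6       532.50       289.3569     1,736.1416
  Σ                    447.2334     2,145.9339
Price P = Σ PV = 447.2334.
Macaulay duration = Σ(t·PV) / P = 2,145.9339 / 447.2334 = 4.79824 years.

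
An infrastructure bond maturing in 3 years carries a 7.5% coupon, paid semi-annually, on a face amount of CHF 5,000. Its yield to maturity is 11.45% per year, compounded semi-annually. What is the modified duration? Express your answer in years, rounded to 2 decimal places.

Periodic yield y = 0.05725. First find Macaulay duration:
  t   CF        PV=CF/(1+0.05725)^t    t·PV
  1       187.50       177.3469       177.3469
  2       187.50       167.7436       335.4871
  3       187.50       158.6603       475.9808
  4       187.50       150.0688       600.2753
  5       187.50       141.9426       709.7131
  6     5,187.50     3,714.4280    22,286.5681
  Σ                  4,510.1902    24,585.3714
P = 4,510.1902; Macaulay duration = 24,585.3714 / 4,510.1902 = 5.45107 half-year periods = 2.72554 years.
Modified duration = D_Mac / (1 + y) = 2.72554 / 1.05725 = 2.57795 years.

2.58 years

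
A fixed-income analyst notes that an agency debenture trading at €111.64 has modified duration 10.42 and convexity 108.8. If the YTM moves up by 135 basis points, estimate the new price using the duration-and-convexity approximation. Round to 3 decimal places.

€97.042

Duration effect: -D_mod·Δy = -10.42 × (+0.0135) = -0.140670
Convexity effect: ½·C·(Δy)² = 0.5 × 108.8 × (0.0135)² = +0.0099144
ΔP/P ≈ -0.140670 + 0.0099144 = -0.1307556
New price ≈ 111.64 × (1 - 0.1307556) = 97.042444816.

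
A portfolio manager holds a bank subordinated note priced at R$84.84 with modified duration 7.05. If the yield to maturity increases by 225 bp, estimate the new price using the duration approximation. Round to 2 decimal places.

R$71.38

Duration approximation: ΔP/P ≈ -D_mod · Δy = -7.05 × (+0.0225) = -0.158625.
New price ≈ 84.84 × (1 - 0.158625) = 71.382255.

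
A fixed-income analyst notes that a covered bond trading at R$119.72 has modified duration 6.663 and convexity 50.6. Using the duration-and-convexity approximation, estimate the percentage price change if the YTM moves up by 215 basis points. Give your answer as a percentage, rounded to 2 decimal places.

-13.16%

Duration effect: -D_mod·Δy = -6.663 × (+0.0215) = -0.1432545
Convexity effect: ½·C·(Δy)² = 0.5 × 50.6 × (0.0215)² = +0.011694925
ΔP/P ≈ -0.1432545 + 0.011694925 = -0.131559575
= -13.1559575%.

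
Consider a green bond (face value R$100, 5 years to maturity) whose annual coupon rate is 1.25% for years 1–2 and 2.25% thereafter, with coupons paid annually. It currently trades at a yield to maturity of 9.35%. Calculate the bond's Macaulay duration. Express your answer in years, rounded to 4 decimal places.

4.8205 years

Periodic yield y = 0.0935. Discount each cash flow and weight by its year:
  t   CF        PV=CF/(1+0.0935)^t    t·PV
  1         1.25         1.1431         1.1431
  2         1.25         1.0454         2.0908
  3         2.25         1.7208         5.1623
  4         2.25         1.5736         6.2946
  5       102.25        65.3987       326.9937
  Σ                     70.8817       341.6845
Price P = Σ PV = 70.8817.
Macaulay duration = Σ(t·PV) / P = 341.6845 / 70.8817 = 4.82049 years.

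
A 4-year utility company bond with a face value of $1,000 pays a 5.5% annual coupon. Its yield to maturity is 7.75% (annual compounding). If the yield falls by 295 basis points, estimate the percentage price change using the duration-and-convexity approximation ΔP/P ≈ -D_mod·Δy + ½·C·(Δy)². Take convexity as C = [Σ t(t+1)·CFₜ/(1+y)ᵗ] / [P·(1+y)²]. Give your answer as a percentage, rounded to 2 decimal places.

+10.76%

With y = 0.0775:
  t   CF        PV=CF/(1+0.0775)^t    t·PV        t(t+1)·PV
  1        55.00        51.0441        51.0441         102.0882
  2        55.00        47.3727        94.7454         284.2362
  3        55.00        43.9654       131.8961         527.5846
  4     1,055.00       782.6784     3,130.7136      15,653.5678
  Σ                    925.0606     3,408.3992      16,567.4768
P = 925.0606; D_Mac = 3.68451 yrs; D_mod = 3.41950 yrs; C = 15.42594.
Duration effect: -3.41950 × (-0.0295) = +0.100875
Convexity effect: 0.5 × 15.42594 × (-0.0295)² = +0.0067122
ΔP/P ≈ +0.100875 + 0.0067122 = +0.107588 = +10.7588%.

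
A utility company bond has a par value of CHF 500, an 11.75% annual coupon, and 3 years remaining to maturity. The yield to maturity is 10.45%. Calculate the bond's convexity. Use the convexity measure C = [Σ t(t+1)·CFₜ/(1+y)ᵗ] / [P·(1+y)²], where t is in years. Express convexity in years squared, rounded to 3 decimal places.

With y = 0.1045:
  t   CF        PV=CF/(1+0.1045)^t    t·PV        t(t+1)·PV
  1        58.75        53.1915        53.1915         106.3830
  2        58.75        48.1589        96.3178         288.9533
  3       558.75       414.6870     1,244.0609       4,976.2435
  Σ                    516.0373     1,393.5701       5,371.5798
P = 516.0373.
Convexity = Σ t(t+1)·PV / [P·(1+y)²] = 5,371.5798 / (516.0373 × 1.219920) = 8.53276.

8.533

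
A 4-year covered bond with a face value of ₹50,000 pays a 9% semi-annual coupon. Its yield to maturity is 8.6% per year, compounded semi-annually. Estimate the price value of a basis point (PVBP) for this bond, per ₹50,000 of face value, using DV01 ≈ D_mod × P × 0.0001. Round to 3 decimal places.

₹16.762

Periodic yield y = 0.043.
  t   CF        PV=CF/(1+0.043)^t    t·PV
  1     2,250.00     2,157.2387     2,157.2387
  2     2,250.00     2,068.3018     4,136.6035
  3     2,250.00     1,983.0314     5,949.0942
  4     2,250.00     1,901.2765     7,605.1061
  5     2,250.00     1,822.8922     9,114.4608
  6     2,250.00     1,747.7394    10,486.4362
  7     2,250.00     1,675.6849    11,729.7944
  8    52,250.00    37,308.8470   298,470.7758
  Σ                 50,665.0118   349,649.5096
P = 50,665.0118; D_Mac = 6.90120 half-year periods = 3.45060 yrs; D_mod = 3.30834 yrs.
DV01 ≈ 3.30834 × 50,665.0118 × 0.0001 = 16.761721.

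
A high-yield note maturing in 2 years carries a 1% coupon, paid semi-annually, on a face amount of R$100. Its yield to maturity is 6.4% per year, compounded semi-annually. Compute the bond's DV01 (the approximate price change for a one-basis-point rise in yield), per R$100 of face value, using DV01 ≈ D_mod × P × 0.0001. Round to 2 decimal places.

R$0.02

Periodic yield y = 0.032.
  t   CF        PV=CF/(1+0.032)^t    t·PV
  1         0.50         0.4845         0.4845
  2         0.50         0.4695         0.9389
  3         0.50         0.4549         1.3647
  4       100.50        88.6028       354.4111
  Σ                     90.0116       357.1992
P = 90.0116; D_Mac = 3.96837 half-year periods = 1.98418 yrs; D_mod = 1.92266 yrs.
DV01 ≈ 1.92266 × 90.0116 × 0.0001 = 0.017306.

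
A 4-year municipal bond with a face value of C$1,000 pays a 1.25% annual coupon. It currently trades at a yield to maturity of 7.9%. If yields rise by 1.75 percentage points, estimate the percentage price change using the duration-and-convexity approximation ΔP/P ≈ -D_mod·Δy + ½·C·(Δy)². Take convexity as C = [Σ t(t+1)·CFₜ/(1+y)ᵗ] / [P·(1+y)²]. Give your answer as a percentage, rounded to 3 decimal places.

With y = 0.079:
  t   CF        PV=CF/(1+0.079)^t    t·PV        t(t+1)·PV
  1        12.50        11.5848        11.5848          23.1696
  2        12.50        10.7366        21.4732          64.4197
  3        12.50         9.9505        29.8516         119.4062
  4     1,012.50       746.9805     2,987.9219      14,939.6096
  Σ                    779.2524     3,050.8315      15,146.6051
P = 779.2524; D_Mac = 3.91507 yrs; D_mod = 3.62843 yrs; C = 16.69530.
Duration effect: -3.62843 × (+0.0175) = -0.063498
Convexity effect: 0.5 × 16.69530 × (0.0175)² = +0.0025565
ΔP/P ≈ -0.063498 + 0.0025565 = -0.060941 = -6.0941%.

-6.094%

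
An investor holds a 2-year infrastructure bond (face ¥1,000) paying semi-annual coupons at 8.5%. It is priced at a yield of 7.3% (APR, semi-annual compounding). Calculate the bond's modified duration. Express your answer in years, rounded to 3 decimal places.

1.816 years

Periodic yield y = 0.0365. First find Macaulay duration:
  t   CF        PV=CF/(1+0.0365)^t    t·PV
  1        42.50        41.0034        41.0034
  2        42.50        39.5595        79.1189
  3        42.50        38.1664       114.4992
  4     1,042.50       903.2310     3,612.9240
  Σ                  1,021.9602     3,847.5455
P = 1,021.9602; Macaulay duration = 3,847.5455 / 1,021.9602 = 3.76487 half-year periods = 1.88243 years.
Modified duration = D_Mac / (1 + y) = 1.88243 / 1.0365 = 1.81614 years.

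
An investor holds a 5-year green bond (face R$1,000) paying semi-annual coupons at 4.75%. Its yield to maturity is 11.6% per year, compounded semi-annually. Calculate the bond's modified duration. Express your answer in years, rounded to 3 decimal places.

Periodic yield y = 0.058. First find Macaulay duration:
  t   CF        PV=CF/(1+0.058)^t    t·PV
  1        23.75        22.4480        22.4480
  2        23.75        21.2174        42.4348
  3        23.75        20.0543        60.1628
  4        23.75        18.9549        75.8195
  5        23.75        17.9158        89.5788
  6        23.75        16.9336       101.6017
  7        23.75        16.0053       112.0371
  8        23.75        15.1279       121.0231
  9        23.75        14.2986       128.6871
  10    1,023.75       582.5554     5,825.5541
  Σ                    745.5111     6,579.3470
P = 745.5111; Macaulay duration = 6,579.3470 / 745.5111 = 8.82528 half-year periods = 4.41264 years.
Modified duration = D_Mac / (1 + y) = 4.41264 / 1.058 = 4.17074 years.

4.171 years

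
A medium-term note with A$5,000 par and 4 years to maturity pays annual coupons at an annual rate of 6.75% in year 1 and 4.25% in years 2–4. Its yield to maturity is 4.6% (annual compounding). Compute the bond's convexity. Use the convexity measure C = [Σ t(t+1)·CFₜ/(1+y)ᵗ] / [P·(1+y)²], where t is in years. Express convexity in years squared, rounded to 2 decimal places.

With y = 0.046:
  t   CF        PV=CF/(1+0.046)^t    t·PV        t(t+1)·PV
  1       337.50       322.6577       322.6577         645.3155
  2       212.50       194.2207       388.4414       1,165.3243
  3       212.50       185.6795       557.0384       2,228.1536
  4     5,212.50     4,354.3098    17,417.2394      87,086.1970
  Σ                  5,056.8678    18,685.3770      91,124.9904
P = 5,056.8678.
Convexity = Σ t(t+1)·PV / [P·(1+y)²] = 91,124.9904 / (5,056.8678 × 1.094116) = 16.46996.

16.47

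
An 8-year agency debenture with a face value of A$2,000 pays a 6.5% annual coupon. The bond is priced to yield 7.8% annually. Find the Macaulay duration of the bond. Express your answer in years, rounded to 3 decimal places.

Periodic yield y = 0.078. Discount each cash flow and weight by its year:
  t   CF        PV=CF/(1+0.078)^t    t·PV
  1       130.00       120.5937       120.5937
  2       130.00       111.8680       223.7360
  3       130.00       103.7736       311.3209
  4       130.00        96.2650       385.0599
  5       130.00        89.2996       446.4980
  6       130.00        82.8382       497.0294
  7       130.00        76.8444       537.9106
  8     2,130.00     1,167.9642     9,343.7133
  Σ                  1,849.4467    11,865.8617
Price P = Σ PV = 1,849.4467.
Macaulay duration = Σ(t·PV) / P = 11,865.8617 / 1,849.4467 = 6.41590 years.

6.416 years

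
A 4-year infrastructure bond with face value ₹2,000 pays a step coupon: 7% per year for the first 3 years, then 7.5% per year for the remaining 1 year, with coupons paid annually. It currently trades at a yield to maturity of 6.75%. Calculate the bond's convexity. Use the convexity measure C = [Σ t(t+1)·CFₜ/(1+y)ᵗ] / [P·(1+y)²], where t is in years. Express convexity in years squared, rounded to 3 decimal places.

With y = 0.0675:
  t   CF        PV=CF/(1+0.0675)^t    t·PV        t(t+1)·PV
  1       140.00       131.1475       131.1475         262.2951
  2       140.00       122.8548       245.7097         737.1290
  3       140.00       115.0865       345.2595       1,381.0380
  4     2,150.00     1,655.6439     6,622.5755      33,112.8774
  Σ                  2,024.7327     7,344.6922      35,493.3395
P = 2,024.7327.
Convexity = Σ t(t+1)·PV / [P·(1+y)²] = 35,493.3395 / (2,024.7327 × 1.139556) = 15.38308.

15.383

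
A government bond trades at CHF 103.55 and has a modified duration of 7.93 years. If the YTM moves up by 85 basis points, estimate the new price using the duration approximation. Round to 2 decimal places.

Duration approximation: ΔP/P ≈ -D_mod · Δy = -7.93 × (+0.0085) = -0.067405.
New price ≈ 103.55 × (1 - 0.067405) = 96.57021225.

CHF 96.57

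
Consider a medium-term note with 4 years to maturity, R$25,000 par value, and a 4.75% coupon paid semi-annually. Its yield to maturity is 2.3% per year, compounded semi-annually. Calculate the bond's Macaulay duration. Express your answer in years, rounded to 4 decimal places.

3.7060 years

Periodic yield y = 0.0115. Discount each cash flow and weight by its period:
  t   CF        PV=CF/(1+0.0115)^t    t·PV
  1       593.75       586.9995       586.9995
  2       593.75       580.3258     1,160.6515
  3       593.75       573.7279     1,721.1837
  4       593.75       567.2050     2,268.8201
  5       593.75       560.7563     2,803.7817
  6       593.75       554.3810     3,326.2857
  7       593.75       548.0781     3,836.5464
  8    25,593.75    23,356.4496   186,851.5968
  Σ                 27,327.9231   202,555.8654
Price P = Σ PV = 27,327.9231.
Macaulay duration = Σ(t·PV) / P = 202,555.8654 / 27,327.9231 = 7.41205 half-year periods.
In years: 7.41205 / 2 = 3.70602 years.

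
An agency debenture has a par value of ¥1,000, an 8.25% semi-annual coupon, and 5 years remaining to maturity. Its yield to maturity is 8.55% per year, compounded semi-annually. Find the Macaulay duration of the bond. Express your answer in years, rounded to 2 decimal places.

Periodic yield y = 0.04275. Discount each cash flow and weight by its period:
  t   CF        PV=CF/(1+0.04275)^t    t·PV
  1        41.25        39.5589        39.5589
  2        41.25        37.9370        75.8741
  3        41.25        36.3817       109.1452
  4        41.25        34.8902       139.5607
  5        41.25        33.4598       167.2989
  6        41.25        32.0880       192.5281
  7        41.25        30.7725       215.4074
  8        41.25        29.5109       236.0872
  9        41.25        28.3010       254.7092
  10    1,041.25       685.0985     6,850.9852
  Σ                    987.9985     8,281.1547
Price P = Σ PV = 987.9985.
Macaulay duration = Σ(t·PV) / P = 8,281.1547 / 987.9985 = 8.38175 half-year periods.
In years: 8.38175 / 2 = 4.19087 years.

4.19 years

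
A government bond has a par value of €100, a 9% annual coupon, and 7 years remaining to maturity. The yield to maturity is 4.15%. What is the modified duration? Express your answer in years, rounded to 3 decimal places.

Periodic yield y = 0.0415. First find Macaulay duration:
  t   CF        PV=CF/(1+0.0415)^t    t·PV
  1         9.00         8.6414         8.6414
  2         9.00         8.2971        16.5941
  3         9.00         7.9664        23.8993
  4         9.00         7.6490        30.5961
  5         9.00         7.3442        36.7211
  6         9.00         7.0516        42.3095
  7       109.00        81.9996       573.9970
  Σ                    128.9493       732.7585
P = 128.9493; Macaulay duration = 732.7585 / 128.9493 = 5.68253 years.
Modified duration = D_Mac / (1 + y) = 5.68253 / 1.0415 = 5.45610 years.

5.456 years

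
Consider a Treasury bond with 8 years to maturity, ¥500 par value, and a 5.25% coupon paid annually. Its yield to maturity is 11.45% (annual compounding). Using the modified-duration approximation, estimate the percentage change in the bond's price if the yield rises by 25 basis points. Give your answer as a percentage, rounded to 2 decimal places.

-1.44%

Periodic yield y = 0.1145. Modified duration first:
  t   CF        PV=CF/(1+0.1145)^t    t·PV
  1        26.25        23.5532        23.5532
  2        26.25        21.1334        42.2668
  3        26.25        18.9622        56.8866
  4        26.25        17.0141        68.0564
  5        26.25        15.2661        76.3306
  6        26.25        13.6977        82.1864
  7        26.25        12.2905        86.0334
  8       526.25       221.0811     1,768.6484
  Σ                    342.9983     2,203.9619
P = 342.9983; D_Mac = 6.42558 yrs; D_mod = 6.42558/(1+0.1145) = 5.76543 yrs.
ΔP/P ≈ -D_mod · Δy = -5.76543 × (+0.0025) = -0.014414 = -1.4414%.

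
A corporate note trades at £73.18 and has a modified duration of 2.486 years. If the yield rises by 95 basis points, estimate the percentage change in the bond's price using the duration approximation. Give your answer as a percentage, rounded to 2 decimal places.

Duration approximation: ΔP/P ≈ -D_mod · Δy = -2.486 × (+0.0095) = -0.023617.
As a percentage: -2.3617%.

-2.36%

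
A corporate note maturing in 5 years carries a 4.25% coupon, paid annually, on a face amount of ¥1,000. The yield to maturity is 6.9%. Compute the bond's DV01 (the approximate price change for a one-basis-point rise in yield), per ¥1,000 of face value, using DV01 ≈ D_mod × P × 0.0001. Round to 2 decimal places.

¥0.38

Periodic yield y = 0.069.
  t   CF        PV=CF/(1+0.069)^t    t·PV
  1        42.50        39.7568        39.7568
  2        42.50        37.1906        74.3813
  3        42.50        34.7901       104.3703
  4        42.50        32.5445       130.1782
  5     1,042.50       746.7712     3,733.8558
  Σ                    891.0532     4,082.5423
P = 891.0532; D_Mac = 4.58170 yrs; D_mod = 4.28597 yrs.
DV01 ≈ 4.28597 × 891.0532 × 0.0001 = 0.381903.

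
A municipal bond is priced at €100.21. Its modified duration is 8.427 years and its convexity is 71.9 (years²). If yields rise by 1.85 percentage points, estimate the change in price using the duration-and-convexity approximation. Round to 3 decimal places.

-€14.390

Duration effect: -D_mod·Δy = -8.427 × (+0.0185) = -0.1558995
Convexity effect: ½·C·(Δy)² = 0.5 × 71.9 × (0.0185)² = +0.0123038875
ΔP/P ≈ -0.1558995 + 0.0123038875 = -0.1435956125
ΔP ≈ 100.21 × (-0.1435956125) = -14.389716328625.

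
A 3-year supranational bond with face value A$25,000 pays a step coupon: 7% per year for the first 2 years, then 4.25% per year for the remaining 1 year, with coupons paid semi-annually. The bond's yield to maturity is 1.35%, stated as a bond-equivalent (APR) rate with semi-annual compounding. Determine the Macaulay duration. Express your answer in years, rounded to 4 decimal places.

Periodic yield y = 0.00675. Discount each cash flow and weight by its period:
  t   CF        PV=CF/(1+0.00675)^t    t·PV
  1       875.00       869.1333       869.1333
  2       875.00       863.3060     1,726.6121
  3       875.00       857.5178     2,572.5534
  4       875.00       851.7684     3,407.0734
  5       531.25       513.6777     2,568.3887
  6    25,531.25    24,521.2299   147,127.3792
  Σ                 28,476.6331   158,271.1401
Price P = Σ PV = 28,476.6331.
Macaulay duration = Σ(t·PV) / P = 158,271.1401 / 28,476.6331 = 5.55793 half-year periods.
In years: 5.55793 / 2 = 2.77897 years.

2.7790 years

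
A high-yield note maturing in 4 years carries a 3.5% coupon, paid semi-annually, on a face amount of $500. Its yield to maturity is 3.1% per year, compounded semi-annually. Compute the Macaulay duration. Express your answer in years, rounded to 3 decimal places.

Periodic yield y = 0.0155. Discount each cash flow and weight by its period:
  t   CF        PV=CF/(1+0.0155)^t    t·PV
  1         8.75         8.6164         8.6164
  2         8.75         8.4849        16.9699
  3         8.75         8.3554        25.0663
  4         8.75         8.2279        32.9115
  5         8.75         8.1023        40.5115
  6         8.75         7.9786        47.8718
  7         8.75         7.8569        54.9980
  8       508.75       449.8472     3,598.7774
  Σ                    507.4696     3,825.7228
Price P = Σ PV = 507.4696.
Macaulay duration = Σ(t·PV) / P = 3,825.7228 / 507.4696 = 7.53882 half-year periods.
In years: 7.53882 / 2 = 3.76941 years.

3.769 years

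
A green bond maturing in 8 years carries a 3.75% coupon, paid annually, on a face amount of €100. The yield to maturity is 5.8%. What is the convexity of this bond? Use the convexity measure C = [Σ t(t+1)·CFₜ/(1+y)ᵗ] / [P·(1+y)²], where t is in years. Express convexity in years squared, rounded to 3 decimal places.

53.517

With y = 0.058:
  t   CF        PV=CF/(1+0.058)^t    t·PV        t(t+1)·PV
  1         3.75         3.5444         3.5444           7.0888
  2         3.75         3.3501         6.7002          20.1007
  3         3.75         3.1665         9.4994          37.9975
  4         3.75         2.9929        11.9715          59.8575
  5         3.75         2.8288        14.1440          84.8641
  6         3.75         2.6737        16.0424         112.2966
  7         3.75         2.5272        17.6901         141.5206
  8       103.75        66.0850       528.6798       4,758.1186
  Σ                     87.1685       608.2718       5,221.8445
P = 87.1685.
Convexity = Σ t(t+1)·PV / [P·(1+y)²] = 5,221.8445 / (87.1685 × 1.119364) = 53.51713.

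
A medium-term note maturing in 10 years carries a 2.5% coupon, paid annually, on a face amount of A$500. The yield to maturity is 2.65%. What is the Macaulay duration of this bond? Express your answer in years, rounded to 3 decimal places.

8.963 years

Periodic yield y = 0.0265. Discount each cash flow and weight by its year:
  t   CF        PV=CF/(1+0.0265)^t    t·PV
  1        12.50        12.1773        12.1773
  2        12.50        11.8629        23.7259
  3        12.50        11.5567        34.6700
  4        12.50        11.2583        45.0333
  5        12.50        10.9677        54.8385
  6        12.50        10.6846        64.1073
  7        12.50        10.4087        72.8610
  8        12.50        10.1400        81.1201
  9        12.50         9.8782        88.9041
  10      512.50       394.5521     3,945.5208
  Σ                    493.4865     4,422.9583
Price P = Σ PV = 493.4865.
Macaulay duration = Σ(t·PV) / P = 4,422.9583 / 493.4865 = 8.96267 years.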